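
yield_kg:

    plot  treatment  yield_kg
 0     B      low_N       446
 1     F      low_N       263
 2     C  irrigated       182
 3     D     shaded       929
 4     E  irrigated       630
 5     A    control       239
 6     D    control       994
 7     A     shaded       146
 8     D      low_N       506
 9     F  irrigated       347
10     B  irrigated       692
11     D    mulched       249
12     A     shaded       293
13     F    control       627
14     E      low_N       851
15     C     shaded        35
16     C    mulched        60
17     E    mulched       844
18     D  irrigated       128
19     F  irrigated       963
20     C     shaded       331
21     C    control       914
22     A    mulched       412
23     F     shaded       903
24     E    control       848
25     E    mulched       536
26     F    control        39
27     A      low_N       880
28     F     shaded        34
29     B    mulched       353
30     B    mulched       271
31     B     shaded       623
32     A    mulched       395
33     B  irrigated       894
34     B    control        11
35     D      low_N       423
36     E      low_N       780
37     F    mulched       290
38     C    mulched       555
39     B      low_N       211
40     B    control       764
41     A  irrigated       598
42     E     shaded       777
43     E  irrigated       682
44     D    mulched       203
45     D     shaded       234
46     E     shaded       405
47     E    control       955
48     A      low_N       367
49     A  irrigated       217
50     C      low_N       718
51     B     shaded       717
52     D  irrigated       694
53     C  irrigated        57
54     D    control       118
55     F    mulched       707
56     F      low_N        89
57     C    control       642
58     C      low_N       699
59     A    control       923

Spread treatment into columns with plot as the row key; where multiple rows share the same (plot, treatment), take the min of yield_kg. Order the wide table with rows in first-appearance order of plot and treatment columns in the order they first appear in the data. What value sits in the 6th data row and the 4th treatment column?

239

With rows in first-appearance order of plot, row 6 is plot=A. treatment columns in first-appearance order: low_N, irrigated, shaded, control, mulched; column 4 is control.
Long rows with plot=A, treatment=control: min(239, 923) = 239.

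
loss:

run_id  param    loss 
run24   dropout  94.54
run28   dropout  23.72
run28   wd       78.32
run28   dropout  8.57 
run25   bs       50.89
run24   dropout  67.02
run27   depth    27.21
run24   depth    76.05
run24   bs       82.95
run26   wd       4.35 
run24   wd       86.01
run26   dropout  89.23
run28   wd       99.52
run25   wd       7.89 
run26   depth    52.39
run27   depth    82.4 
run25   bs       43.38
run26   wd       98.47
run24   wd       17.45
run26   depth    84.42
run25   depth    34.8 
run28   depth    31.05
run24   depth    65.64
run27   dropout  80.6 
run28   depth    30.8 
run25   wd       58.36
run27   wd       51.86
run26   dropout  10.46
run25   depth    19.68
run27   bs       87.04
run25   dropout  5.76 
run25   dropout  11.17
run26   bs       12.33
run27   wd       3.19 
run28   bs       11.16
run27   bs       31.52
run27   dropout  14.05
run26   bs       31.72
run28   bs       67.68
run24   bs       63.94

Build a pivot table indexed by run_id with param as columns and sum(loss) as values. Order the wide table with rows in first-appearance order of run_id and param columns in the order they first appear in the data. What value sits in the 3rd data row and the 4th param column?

With rows in first-appearance order of run_id, row 3 is run_id=run25. param columns in first-appearance order: dropout, wd, bs, depth; column 4 is depth.
Long rows with run_id=run25, param=depth: 34.8 + 19.68 = 54.48.

54.48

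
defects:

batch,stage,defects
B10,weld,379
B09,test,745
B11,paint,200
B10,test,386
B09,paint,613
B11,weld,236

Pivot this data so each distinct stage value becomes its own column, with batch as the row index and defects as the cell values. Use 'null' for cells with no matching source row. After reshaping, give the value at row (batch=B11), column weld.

236

The long row with batch=B11, stage=weld has defects=236.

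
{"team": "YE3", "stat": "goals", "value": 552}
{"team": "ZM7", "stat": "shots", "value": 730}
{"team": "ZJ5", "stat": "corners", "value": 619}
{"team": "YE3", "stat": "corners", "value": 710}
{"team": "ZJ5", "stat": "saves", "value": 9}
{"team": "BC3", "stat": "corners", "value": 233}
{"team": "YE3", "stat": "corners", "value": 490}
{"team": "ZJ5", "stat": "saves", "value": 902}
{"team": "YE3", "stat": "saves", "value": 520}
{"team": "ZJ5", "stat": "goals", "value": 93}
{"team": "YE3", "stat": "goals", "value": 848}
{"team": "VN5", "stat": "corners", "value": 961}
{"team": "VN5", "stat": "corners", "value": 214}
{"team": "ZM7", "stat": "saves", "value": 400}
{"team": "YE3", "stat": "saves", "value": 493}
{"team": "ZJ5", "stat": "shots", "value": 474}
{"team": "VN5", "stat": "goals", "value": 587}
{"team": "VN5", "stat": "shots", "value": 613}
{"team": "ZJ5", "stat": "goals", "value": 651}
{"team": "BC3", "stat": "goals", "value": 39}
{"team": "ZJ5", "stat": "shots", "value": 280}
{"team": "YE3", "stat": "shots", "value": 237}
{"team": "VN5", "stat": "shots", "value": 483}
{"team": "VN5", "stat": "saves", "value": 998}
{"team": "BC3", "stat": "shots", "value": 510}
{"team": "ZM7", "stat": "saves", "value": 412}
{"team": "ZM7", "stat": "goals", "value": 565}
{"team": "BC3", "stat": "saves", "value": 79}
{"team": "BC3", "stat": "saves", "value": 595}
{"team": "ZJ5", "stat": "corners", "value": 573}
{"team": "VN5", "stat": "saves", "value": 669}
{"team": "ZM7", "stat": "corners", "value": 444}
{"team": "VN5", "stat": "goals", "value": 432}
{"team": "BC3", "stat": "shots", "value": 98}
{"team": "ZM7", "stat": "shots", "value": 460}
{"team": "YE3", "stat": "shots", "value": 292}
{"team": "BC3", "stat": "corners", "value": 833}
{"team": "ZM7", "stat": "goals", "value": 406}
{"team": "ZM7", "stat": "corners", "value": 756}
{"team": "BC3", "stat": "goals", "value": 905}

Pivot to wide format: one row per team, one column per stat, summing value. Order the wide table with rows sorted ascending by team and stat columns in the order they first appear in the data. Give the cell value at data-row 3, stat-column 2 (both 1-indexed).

529

With rows sorted ascending by team, row 3 is team=YE3. stat columns in first-appearance order: goals, shots, corners, saves; column 2 is shots.
Long rows with team=YE3, stat=shots: 237 + 292 = 529.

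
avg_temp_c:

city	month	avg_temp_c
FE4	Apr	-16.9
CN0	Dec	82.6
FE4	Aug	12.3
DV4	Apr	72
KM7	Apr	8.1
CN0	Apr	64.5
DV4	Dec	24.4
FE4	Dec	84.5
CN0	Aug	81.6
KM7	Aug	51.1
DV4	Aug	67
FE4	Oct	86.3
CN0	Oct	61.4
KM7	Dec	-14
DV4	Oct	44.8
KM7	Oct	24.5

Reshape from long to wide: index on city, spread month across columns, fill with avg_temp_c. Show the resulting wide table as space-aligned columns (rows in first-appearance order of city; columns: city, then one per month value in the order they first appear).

city  Apr    Dec   Aug   Oct 
FE4   -16.9  84.5  12.3  86.3
CN0   64.5   82.6  81.6  61.4
DV4   72     24.4  67    44.8
KM7   8.1    -14   51.1  24.5

Columns: city plus the 4 distinct month values (Apr, Dec, Aug, Oct).
For example, row FE4 column Apr takes avg_temp_c=-16.9 from the long row (FE4, Apr).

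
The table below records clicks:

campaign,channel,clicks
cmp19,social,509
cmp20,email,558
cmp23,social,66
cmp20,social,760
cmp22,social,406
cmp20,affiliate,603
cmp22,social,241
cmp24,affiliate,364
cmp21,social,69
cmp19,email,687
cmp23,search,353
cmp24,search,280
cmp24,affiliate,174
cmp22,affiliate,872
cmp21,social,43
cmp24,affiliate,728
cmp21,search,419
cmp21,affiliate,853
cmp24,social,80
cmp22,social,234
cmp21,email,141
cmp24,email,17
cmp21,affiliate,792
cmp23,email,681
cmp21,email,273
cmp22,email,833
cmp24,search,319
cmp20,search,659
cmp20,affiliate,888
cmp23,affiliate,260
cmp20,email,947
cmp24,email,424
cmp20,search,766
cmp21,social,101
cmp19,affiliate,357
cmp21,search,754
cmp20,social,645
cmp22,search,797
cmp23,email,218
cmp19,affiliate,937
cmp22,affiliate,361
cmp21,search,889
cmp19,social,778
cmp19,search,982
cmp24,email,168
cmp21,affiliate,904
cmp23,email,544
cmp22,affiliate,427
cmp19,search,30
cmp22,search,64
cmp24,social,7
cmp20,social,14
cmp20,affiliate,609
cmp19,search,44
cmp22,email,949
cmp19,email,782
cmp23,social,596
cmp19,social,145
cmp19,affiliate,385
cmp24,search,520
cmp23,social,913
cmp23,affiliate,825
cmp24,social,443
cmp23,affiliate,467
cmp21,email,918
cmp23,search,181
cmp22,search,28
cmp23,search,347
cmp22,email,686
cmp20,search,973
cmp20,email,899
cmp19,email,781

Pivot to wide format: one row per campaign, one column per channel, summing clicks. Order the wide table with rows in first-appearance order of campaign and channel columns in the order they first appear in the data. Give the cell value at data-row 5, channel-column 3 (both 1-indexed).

With rows in first-appearance order of campaign, row 5 is campaign=cmp24. channel columns in first-appearance order: social, email, affiliate, search; column 3 is affiliate.
Long rows with campaign=cmp24, channel=affiliate: 364 + 174 + 728 = 1266.

1266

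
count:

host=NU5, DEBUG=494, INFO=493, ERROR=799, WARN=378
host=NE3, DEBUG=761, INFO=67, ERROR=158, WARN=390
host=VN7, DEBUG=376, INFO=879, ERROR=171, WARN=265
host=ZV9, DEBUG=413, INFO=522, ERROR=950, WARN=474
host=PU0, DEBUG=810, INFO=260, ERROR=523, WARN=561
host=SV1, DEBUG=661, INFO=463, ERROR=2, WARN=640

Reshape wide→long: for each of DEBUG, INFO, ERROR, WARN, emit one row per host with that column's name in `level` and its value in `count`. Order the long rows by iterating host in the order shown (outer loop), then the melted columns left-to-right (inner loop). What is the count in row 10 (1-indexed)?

24 rows total (6 × 4). Row 10: index ⌊(10-1)/4⌋ = 2 into host → VN7; (10-1) mod 4 = 1 into the melted columns → INFO.
So row 10 is (VN7, INFO, 879); count = 879.

879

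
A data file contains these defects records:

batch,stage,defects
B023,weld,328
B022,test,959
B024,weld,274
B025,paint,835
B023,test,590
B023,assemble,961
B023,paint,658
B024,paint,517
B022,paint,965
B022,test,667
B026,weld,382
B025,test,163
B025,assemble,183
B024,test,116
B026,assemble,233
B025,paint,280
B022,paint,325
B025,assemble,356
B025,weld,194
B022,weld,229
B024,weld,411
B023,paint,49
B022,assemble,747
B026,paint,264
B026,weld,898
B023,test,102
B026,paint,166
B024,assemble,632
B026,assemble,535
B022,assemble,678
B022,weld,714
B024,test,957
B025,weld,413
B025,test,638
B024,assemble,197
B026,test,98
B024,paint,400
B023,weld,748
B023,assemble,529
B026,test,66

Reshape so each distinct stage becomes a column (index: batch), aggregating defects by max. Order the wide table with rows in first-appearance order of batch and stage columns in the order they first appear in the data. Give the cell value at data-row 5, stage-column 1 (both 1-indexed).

With rows in first-appearance order of batch, row 5 is batch=B026. stage columns in first-appearance order: weld, test, paint, assemble; column 1 is weld.
Long rows with batch=B026, stage=weld: max(382, 898) = 898.

898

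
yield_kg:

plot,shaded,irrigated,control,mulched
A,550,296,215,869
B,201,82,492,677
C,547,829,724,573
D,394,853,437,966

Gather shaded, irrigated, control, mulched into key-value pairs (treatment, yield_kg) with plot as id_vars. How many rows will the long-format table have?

16

4 plot values × 4 melted columns = 16 rows.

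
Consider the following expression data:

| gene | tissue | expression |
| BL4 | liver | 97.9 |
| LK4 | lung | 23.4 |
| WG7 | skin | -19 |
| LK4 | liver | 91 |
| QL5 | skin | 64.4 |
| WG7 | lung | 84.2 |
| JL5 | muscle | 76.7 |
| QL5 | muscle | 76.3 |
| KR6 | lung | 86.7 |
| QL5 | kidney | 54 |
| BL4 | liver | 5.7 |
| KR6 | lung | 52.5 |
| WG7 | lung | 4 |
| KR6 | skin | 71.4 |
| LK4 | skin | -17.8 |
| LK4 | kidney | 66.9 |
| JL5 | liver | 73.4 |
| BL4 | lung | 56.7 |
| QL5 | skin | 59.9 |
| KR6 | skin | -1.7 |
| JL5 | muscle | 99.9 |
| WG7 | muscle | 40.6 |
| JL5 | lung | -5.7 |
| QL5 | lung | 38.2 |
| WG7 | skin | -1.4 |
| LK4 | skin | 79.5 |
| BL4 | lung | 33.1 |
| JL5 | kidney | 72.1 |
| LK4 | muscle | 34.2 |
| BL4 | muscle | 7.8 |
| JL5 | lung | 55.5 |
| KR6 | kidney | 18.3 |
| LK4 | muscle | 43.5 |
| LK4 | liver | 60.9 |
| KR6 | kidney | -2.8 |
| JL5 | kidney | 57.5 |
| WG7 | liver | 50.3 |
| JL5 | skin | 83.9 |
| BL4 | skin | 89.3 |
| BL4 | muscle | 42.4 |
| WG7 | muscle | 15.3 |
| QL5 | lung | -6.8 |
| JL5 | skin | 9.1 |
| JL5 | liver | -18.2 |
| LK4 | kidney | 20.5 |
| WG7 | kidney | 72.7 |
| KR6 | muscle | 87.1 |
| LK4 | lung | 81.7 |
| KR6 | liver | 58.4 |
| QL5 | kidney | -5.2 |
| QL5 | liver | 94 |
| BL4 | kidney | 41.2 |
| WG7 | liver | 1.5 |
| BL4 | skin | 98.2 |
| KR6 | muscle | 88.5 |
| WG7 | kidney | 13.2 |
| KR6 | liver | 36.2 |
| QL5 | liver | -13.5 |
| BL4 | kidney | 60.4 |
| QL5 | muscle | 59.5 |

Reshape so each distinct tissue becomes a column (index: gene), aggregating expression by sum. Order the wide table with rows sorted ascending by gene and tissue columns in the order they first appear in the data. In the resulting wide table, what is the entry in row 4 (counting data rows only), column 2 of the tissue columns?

With rows sorted ascending by gene, row 4 is gene=LK4. tissue columns in first-appearance order: liver, lung, skin, muscle, kidney; column 2 is lung.
Long rows with gene=LK4, tissue=lung: 23.4 + 81.7 = 105.1.

105.1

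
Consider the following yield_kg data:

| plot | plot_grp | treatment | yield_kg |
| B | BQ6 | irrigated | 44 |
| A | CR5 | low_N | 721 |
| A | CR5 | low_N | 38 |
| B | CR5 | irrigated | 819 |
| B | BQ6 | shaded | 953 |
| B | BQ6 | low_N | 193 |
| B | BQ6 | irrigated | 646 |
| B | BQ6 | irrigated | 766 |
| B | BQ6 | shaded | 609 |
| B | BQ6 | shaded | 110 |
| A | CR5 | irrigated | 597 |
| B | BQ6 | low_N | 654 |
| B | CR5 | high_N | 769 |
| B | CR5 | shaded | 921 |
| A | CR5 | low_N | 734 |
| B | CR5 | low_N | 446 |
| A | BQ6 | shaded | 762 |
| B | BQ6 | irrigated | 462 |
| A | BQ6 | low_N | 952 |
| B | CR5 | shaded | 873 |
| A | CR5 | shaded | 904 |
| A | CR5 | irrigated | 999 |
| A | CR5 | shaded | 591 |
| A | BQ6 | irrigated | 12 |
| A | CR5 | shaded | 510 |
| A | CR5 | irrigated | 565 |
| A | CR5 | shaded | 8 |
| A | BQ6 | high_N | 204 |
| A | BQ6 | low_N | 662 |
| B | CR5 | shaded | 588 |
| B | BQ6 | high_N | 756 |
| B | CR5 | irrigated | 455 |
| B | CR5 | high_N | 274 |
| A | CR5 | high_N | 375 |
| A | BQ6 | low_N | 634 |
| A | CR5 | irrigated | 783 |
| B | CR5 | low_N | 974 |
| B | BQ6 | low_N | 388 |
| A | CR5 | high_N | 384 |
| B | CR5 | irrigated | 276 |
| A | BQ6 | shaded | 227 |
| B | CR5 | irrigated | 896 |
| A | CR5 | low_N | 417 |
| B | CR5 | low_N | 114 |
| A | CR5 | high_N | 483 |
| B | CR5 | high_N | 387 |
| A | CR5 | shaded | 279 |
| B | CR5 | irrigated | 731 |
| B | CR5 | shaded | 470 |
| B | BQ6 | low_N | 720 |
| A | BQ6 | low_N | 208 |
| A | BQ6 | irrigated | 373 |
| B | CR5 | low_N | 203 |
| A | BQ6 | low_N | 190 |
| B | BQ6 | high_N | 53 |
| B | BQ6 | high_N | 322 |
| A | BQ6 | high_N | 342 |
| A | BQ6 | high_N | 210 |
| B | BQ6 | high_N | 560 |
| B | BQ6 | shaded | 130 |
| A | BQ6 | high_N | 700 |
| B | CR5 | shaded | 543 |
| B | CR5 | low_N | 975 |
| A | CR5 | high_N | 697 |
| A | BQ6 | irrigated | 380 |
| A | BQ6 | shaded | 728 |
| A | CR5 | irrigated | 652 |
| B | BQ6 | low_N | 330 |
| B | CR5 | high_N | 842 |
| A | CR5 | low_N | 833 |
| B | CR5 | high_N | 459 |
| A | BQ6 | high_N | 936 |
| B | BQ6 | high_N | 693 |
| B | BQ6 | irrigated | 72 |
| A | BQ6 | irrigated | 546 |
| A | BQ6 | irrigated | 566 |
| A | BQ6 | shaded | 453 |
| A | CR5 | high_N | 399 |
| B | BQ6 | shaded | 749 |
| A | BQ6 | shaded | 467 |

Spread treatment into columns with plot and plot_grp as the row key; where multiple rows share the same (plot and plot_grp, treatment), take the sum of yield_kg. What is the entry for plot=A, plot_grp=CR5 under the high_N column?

2338

Rows with plot=A, plot_grp=CR5 and treatment=high_N: yield_kg values are 375, 384, 483, 697, 399.
375 + 384 + 483 + 697 + 399 = 2338.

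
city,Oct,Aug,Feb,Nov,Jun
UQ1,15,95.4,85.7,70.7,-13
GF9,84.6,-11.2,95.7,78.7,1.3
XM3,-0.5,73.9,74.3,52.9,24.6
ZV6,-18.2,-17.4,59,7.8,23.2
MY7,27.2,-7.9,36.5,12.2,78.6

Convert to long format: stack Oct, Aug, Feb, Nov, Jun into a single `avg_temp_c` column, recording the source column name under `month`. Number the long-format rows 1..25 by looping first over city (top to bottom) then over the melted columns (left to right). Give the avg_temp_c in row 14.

52.9

25 rows total (5 × 5). Row 14: index ⌊(14-1)/5⌋ = 2 into city → XM3; (14-1) mod 5 = 3 into the melted columns → Nov.
So row 14 is (XM3, Nov, 52.9); avg_temp_c = 52.9.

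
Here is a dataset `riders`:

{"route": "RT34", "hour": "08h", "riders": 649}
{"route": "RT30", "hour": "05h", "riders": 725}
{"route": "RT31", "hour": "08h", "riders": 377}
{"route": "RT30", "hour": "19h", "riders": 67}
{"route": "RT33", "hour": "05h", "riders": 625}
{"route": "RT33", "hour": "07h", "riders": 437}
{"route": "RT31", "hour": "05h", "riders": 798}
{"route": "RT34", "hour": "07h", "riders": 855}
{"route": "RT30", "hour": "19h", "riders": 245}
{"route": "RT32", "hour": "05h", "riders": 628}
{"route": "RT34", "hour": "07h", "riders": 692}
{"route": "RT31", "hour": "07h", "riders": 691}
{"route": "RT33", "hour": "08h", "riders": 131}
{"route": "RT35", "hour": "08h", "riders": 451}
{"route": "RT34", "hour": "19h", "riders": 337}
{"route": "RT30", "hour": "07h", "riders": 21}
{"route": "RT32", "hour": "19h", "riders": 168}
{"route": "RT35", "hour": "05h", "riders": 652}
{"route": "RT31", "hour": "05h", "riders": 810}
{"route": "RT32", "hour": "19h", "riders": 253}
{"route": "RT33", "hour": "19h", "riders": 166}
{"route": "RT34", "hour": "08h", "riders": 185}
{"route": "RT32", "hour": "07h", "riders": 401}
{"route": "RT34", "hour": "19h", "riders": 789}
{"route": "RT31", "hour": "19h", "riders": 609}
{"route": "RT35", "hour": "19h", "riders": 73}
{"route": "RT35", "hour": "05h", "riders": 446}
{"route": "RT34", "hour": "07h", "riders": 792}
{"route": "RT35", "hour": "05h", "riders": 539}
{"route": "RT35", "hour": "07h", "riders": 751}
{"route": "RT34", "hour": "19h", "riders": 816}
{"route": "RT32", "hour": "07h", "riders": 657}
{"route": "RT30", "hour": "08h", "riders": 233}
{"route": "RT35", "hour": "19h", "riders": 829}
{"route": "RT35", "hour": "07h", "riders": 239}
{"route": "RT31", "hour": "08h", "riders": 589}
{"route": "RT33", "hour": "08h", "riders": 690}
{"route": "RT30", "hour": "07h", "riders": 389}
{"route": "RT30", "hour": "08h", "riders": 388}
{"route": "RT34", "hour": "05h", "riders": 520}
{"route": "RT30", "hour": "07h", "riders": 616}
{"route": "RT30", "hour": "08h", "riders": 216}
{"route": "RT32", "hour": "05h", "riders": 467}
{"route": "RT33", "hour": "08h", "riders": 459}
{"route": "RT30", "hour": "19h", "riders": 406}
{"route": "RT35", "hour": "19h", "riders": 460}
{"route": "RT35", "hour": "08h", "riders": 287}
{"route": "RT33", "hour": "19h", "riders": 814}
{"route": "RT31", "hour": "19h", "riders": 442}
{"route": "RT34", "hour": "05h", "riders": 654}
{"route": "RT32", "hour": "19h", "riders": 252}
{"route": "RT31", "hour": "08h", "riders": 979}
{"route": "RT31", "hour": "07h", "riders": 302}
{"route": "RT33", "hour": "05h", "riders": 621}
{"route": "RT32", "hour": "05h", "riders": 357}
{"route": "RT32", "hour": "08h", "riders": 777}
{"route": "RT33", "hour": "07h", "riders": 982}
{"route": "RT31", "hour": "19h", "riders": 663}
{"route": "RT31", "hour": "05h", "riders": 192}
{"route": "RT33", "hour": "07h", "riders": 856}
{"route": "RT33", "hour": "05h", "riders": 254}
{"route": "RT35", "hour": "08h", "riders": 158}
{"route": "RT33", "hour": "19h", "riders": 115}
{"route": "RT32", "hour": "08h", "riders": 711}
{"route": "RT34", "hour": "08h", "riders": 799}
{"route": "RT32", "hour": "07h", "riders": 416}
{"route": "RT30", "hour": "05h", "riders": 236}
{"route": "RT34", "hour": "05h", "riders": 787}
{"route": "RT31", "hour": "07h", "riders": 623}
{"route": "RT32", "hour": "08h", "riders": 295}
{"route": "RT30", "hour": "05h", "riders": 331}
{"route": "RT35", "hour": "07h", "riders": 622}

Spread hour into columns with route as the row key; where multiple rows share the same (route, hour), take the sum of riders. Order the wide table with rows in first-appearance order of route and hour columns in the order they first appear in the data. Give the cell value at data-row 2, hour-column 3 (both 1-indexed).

718

With rows in first-appearance order of route, row 2 is route=RT30. hour columns in first-appearance order: 08h, 05h, 19h, 07h; column 3 is 19h.
Long rows with route=RT30, hour=19h: 67 + 245 + 406 = 718.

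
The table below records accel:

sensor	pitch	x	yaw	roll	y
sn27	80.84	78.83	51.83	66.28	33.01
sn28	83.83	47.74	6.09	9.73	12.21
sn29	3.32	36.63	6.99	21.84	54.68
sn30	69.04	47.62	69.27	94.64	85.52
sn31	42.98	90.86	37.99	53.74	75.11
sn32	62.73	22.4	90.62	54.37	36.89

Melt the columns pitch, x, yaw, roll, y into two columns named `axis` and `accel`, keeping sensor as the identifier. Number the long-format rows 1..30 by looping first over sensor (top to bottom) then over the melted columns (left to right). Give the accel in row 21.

42.98

30 rows total (6 × 5). Row 21: index ⌊(21-1)/5⌋ = 4 into sensor → sn31; (21-1) mod 5 = 0 into the melted columns → pitch.
So row 21 is (sn31, pitch, 42.98); accel = 42.98.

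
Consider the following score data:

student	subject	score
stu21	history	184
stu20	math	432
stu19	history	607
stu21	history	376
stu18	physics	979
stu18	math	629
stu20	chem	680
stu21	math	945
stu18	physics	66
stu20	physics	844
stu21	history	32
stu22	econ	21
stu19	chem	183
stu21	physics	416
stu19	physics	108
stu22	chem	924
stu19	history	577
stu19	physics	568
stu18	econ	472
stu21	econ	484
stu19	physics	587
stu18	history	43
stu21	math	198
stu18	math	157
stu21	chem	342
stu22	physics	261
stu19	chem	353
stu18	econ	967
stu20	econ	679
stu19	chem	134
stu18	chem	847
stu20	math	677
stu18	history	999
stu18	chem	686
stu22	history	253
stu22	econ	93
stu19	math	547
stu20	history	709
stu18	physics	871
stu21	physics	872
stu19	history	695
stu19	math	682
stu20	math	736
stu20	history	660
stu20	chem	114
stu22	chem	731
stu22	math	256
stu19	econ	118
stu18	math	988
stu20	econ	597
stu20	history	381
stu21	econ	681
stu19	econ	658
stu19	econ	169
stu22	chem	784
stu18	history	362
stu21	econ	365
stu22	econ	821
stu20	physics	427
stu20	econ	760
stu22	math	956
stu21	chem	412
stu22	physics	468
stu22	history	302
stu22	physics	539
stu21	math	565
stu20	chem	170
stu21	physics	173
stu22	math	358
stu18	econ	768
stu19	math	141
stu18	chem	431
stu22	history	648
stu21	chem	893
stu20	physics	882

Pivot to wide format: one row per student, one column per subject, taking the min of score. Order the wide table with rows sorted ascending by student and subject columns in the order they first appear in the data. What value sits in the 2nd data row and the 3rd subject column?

With rows sorted ascending by student, row 2 is student=stu19. subject columns in first-appearance order: history, math, physics, chem, econ; column 3 is physics.
Long rows with student=stu19, subject=physics: min(108, 568, 587) = 108.

108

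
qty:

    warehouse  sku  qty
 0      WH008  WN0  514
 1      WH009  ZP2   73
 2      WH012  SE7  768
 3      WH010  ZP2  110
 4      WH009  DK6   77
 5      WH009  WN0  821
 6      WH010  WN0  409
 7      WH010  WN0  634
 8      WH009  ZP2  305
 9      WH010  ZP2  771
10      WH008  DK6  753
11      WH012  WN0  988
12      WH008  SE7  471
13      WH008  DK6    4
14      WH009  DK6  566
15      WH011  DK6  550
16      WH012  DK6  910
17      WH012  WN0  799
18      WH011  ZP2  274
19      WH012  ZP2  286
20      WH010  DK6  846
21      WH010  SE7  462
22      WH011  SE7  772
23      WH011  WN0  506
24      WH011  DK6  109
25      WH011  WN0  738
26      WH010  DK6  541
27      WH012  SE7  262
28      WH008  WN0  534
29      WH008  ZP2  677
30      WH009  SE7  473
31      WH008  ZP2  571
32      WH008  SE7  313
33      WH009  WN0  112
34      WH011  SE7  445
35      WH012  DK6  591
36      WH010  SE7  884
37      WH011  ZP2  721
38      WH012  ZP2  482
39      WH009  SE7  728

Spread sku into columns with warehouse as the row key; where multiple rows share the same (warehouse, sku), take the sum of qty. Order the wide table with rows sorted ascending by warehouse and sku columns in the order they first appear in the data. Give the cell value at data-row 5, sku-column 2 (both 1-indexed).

With rows sorted ascending by warehouse, row 5 is warehouse=WH012. sku columns in first-appearance order: WN0, ZP2, SE7, DK6; column 2 is ZP2.
Long rows with warehouse=WH012, sku=ZP2: 286 + 482 = 768.

768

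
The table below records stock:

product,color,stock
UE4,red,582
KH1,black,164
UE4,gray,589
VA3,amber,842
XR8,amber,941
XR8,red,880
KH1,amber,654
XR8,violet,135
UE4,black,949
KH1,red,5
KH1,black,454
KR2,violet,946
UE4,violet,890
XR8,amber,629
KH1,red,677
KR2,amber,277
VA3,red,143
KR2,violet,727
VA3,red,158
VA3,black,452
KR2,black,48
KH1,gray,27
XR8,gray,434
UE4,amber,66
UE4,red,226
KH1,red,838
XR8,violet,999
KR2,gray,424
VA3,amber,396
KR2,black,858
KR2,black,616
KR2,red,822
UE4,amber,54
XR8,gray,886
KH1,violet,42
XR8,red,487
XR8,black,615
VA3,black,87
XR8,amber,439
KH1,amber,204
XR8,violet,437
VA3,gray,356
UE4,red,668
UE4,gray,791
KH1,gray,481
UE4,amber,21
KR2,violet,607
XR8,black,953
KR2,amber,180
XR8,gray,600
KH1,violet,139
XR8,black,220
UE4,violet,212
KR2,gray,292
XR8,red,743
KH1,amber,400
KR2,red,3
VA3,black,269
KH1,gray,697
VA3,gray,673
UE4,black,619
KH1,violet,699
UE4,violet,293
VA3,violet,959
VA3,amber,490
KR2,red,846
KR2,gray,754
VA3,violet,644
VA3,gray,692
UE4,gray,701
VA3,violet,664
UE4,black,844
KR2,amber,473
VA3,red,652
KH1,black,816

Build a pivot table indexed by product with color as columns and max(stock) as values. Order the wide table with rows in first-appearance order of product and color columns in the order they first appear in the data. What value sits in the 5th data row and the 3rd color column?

With rows in first-appearance order of product, row 5 is product=KR2. color columns in first-appearance order: red, black, gray, amber, violet; column 3 is gray.
Long rows with product=KR2, color=gray: max(424, 292, 754) = 754.

754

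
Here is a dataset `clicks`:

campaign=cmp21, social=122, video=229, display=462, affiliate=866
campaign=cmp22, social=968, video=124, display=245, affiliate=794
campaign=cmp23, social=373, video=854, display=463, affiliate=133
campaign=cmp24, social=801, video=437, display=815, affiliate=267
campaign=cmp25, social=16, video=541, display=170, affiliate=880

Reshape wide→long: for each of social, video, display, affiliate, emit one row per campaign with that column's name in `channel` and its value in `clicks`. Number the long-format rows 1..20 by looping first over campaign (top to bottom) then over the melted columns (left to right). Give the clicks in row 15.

815

20 rows total (5 × 4). Row 15: index ⌊(15-1)/4⌋ = 3 into campaign → cmp24; (15-1) mod 4 = 2 into the melted columns → display.
So row 15 is (cmp24, display, 815); clicks = 815.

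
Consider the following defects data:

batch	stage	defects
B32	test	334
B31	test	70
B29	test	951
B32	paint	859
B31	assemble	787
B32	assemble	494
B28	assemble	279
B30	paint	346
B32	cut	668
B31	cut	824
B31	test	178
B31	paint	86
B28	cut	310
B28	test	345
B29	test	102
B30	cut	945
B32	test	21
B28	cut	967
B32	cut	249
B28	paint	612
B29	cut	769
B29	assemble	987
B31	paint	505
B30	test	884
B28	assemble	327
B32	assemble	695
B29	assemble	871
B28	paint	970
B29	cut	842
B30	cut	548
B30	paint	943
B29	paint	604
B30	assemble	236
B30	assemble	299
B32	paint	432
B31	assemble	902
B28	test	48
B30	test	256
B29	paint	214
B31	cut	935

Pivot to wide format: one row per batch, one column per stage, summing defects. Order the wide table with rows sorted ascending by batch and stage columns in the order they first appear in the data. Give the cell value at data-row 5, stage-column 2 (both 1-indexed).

With rows sorted ascending by batch, row 5 is batch=B32. stage columns in first-appearance order: test, paint, assemble, cut; column 2 is paint.
Long rows with batch=B32, stage=paint: 859 + 432 = 1291.

1291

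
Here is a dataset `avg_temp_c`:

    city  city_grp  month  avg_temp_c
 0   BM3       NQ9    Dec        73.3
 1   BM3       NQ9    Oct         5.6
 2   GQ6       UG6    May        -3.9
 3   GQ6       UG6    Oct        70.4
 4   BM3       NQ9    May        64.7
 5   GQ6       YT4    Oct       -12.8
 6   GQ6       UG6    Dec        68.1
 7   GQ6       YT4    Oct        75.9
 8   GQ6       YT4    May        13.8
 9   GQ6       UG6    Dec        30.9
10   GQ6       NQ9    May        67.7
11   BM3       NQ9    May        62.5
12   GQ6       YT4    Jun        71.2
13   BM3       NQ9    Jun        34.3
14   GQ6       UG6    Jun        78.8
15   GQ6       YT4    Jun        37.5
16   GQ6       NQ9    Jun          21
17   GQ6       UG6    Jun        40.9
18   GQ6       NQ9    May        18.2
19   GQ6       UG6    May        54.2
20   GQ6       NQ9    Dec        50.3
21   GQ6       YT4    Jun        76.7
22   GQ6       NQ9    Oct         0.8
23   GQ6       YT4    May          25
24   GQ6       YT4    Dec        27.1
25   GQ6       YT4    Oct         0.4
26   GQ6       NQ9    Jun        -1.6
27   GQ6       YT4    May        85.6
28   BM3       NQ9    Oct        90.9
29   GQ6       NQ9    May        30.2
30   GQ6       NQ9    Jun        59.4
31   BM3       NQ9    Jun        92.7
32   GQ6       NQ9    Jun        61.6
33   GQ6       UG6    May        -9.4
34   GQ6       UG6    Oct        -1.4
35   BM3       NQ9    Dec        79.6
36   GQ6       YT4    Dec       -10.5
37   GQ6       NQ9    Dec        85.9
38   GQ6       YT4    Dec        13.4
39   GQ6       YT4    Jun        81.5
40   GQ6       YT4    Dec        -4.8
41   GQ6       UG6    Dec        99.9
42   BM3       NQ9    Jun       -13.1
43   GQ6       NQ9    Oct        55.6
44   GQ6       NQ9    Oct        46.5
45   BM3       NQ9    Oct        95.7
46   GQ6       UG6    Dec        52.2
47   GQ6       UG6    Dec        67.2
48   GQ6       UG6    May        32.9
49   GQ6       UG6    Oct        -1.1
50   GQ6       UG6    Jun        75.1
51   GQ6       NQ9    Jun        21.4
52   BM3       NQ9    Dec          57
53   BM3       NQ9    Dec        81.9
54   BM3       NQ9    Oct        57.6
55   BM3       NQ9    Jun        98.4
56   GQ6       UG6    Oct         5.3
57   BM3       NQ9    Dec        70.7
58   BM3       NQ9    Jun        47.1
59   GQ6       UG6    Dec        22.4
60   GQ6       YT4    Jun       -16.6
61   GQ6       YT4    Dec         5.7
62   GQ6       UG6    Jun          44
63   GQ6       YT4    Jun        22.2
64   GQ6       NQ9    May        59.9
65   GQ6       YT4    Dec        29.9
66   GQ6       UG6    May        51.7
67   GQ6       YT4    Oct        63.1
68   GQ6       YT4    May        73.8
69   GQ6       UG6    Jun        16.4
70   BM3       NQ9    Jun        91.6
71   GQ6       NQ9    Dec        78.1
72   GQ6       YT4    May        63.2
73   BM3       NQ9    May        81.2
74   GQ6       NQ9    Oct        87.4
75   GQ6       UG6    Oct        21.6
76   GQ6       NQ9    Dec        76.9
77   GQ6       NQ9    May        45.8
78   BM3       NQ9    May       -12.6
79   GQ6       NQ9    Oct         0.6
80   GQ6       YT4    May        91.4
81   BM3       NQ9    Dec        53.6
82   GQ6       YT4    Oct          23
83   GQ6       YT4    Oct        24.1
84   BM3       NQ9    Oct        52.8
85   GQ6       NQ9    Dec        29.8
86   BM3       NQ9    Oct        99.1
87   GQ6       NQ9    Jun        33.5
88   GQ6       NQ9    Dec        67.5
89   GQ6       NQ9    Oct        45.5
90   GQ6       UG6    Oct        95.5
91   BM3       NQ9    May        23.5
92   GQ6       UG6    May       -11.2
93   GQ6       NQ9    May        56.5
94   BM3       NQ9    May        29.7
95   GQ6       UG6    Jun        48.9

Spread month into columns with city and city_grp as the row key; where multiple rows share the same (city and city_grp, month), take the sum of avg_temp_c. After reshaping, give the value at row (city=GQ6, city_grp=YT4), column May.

352.8

Rows with city=GQ6, city_grp=YT4 and month=May: avg_temp_c values are 13.8, 25, 85.6, 73.8, 63.2, 91.4.
13.8 + 25 + 85.6 + 73.8 + 63.2 + 91.4 = 352.8.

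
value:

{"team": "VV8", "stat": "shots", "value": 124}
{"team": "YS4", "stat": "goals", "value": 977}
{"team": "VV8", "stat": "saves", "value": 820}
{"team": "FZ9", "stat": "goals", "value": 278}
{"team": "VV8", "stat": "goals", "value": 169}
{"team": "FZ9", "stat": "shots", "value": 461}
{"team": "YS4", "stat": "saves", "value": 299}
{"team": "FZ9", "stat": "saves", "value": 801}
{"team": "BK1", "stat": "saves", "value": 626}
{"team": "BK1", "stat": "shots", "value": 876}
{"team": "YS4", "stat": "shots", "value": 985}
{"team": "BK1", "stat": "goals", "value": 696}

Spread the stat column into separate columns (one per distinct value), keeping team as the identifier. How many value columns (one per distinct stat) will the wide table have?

3

3 distinct stat values: saves, goals, shots.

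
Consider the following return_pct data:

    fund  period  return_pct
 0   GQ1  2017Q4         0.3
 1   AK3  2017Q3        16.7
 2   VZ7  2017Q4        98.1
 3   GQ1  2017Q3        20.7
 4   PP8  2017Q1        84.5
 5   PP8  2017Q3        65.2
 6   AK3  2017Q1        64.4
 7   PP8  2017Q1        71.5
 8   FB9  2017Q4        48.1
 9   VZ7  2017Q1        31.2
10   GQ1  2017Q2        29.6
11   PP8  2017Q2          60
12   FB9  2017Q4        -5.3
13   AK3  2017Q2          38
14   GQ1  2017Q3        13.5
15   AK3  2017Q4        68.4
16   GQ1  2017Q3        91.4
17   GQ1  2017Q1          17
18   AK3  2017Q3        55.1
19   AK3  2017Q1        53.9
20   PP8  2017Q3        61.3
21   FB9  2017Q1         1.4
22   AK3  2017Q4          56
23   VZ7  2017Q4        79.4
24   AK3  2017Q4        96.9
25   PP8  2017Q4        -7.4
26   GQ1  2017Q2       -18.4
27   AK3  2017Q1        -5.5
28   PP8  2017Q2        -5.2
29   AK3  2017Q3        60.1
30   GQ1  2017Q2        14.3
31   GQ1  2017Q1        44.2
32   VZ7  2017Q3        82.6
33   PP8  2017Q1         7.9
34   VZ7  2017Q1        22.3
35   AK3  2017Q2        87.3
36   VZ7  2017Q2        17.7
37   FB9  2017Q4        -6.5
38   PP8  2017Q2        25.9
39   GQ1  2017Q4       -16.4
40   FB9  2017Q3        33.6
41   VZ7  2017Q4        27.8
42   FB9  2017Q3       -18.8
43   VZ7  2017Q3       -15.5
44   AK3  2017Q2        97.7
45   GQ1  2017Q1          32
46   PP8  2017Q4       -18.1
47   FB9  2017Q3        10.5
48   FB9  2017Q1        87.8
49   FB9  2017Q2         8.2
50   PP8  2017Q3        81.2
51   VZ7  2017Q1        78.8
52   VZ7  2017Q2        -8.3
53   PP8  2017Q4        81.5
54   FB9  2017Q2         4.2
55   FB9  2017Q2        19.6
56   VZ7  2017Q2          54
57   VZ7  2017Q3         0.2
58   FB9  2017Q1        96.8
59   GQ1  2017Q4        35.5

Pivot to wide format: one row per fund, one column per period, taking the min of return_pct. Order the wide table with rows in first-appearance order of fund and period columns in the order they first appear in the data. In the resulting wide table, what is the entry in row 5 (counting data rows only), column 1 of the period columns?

With rows in first-appearance order of fund, row 5 is fund=FB9. period columns in first-appearance order: 2017Q4, 2017Q3, 2017Q1, 2017Q2; column 1 is 2017Q4.
Long rows with fund=FB9, period=2017Q4: min(48.1, -5.3, -6.5) = -6.5.

-6.5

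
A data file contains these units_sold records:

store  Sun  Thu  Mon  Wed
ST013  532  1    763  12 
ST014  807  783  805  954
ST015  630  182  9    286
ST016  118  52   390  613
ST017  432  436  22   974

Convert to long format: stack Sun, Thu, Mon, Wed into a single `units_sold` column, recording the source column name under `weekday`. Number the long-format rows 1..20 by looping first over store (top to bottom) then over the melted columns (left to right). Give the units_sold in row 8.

20 rows total (5 × 4). Row 8: index ⌊(8-1)/4⌋ = 1 into store → ST014; (8-1) mod 4 = 3 into the melted columns → Wed.
So row 8 is (ST014, Wed, 954); units_sold = 954.

954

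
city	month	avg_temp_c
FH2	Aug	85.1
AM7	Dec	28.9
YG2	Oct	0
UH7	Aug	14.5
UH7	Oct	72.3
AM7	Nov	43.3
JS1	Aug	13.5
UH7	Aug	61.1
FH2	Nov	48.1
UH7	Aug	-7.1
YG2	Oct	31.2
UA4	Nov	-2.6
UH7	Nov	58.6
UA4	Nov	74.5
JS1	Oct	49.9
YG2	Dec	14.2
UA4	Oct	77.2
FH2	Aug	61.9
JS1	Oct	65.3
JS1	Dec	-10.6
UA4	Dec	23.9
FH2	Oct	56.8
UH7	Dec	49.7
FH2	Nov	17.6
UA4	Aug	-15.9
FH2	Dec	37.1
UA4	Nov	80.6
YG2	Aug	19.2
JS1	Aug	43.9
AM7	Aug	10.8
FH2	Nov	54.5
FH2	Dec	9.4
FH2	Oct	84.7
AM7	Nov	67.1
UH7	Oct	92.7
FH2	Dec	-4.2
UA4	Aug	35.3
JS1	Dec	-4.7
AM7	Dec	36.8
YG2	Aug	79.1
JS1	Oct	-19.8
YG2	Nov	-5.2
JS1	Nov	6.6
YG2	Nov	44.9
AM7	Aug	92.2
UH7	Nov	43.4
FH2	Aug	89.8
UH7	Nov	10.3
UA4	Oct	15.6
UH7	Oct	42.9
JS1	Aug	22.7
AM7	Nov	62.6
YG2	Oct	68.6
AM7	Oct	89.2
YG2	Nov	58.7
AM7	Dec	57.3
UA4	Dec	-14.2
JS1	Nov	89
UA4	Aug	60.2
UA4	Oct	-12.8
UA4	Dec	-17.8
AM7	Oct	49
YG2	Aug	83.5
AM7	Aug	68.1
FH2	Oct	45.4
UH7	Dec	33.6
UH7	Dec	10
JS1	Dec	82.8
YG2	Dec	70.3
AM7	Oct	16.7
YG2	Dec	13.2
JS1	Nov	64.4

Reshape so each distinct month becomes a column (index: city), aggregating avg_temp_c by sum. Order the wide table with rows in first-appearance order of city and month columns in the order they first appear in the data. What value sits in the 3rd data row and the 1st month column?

181.8

With rows in first-appearance order of city, row 3 is city=YG2. month columns in first-appearance order: Aug, Dec, Oct, Nov; column 1 is Aug.
Long rows with city=YG2, month=Aug: 19.2 + 79.1 + 83.5 = 181.8.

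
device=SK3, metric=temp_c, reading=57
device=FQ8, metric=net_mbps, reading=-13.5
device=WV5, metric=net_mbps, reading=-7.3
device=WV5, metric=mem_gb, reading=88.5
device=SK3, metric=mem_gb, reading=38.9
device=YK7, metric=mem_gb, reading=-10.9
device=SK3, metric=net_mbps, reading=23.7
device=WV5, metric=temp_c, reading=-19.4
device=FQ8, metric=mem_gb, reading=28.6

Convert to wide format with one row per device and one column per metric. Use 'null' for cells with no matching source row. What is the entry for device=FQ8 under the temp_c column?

null

No long-format row has device=FQ8 and metric=temp_c, so the cell is null.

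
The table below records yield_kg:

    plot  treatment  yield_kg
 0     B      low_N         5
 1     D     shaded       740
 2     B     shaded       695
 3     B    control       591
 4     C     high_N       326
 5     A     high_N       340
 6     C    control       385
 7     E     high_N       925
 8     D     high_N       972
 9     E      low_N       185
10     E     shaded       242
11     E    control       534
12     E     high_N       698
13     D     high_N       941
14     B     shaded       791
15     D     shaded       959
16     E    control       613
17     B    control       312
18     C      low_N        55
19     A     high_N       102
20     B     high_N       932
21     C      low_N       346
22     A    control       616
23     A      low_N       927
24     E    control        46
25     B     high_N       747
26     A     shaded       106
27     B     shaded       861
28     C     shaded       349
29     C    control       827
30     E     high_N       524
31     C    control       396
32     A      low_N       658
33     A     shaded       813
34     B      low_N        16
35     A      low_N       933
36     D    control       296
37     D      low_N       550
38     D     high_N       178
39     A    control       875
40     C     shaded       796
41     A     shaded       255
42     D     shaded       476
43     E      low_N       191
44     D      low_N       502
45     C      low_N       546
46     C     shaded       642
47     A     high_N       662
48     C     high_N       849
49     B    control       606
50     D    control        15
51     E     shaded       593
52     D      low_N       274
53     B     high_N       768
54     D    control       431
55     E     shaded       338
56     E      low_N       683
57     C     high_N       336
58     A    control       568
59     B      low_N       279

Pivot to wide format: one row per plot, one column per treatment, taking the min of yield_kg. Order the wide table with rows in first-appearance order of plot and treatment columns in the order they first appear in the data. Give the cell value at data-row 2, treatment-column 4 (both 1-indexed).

178

With rows in first-appearance order of plot, row 2 is plot=D. treatment columns in first-appearance order: low_N, shaded, control, high_N; column 4 is high_N.
Long rows with plot=D, treatment=high_N: min(972, 941, 178) = 178.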